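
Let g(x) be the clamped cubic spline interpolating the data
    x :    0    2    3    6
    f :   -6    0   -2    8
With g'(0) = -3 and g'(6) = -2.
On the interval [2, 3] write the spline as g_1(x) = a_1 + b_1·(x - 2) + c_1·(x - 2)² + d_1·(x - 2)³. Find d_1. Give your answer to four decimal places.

3.4286

Let m_i = g''(x_i). Step sizes h_i = 2, 1, 3; slopes of the chords Δ_i = (y_(i+1) - y_i)/h_i = 3, -2, 10/3.
  2·m_0 + 6·m_1 + 1·m_2 = 6(Δ_1 - Δ_0) = -30
  1·m_1 + 8·m_2 + 3·m_3 = 6(Δ_2 - Δ_1) = 32
Clamped end conditions give two more equations: 2h_0·m_0 + h_0·m_1 = 6(Δ_0 - g'(0)) = 36 and h_2·m_2 + 2h_2·m_3 = 6(g'(6) - Δ_2) = -32.
Solving: m_0 = 103/7, m_1 = -80/7, m_2 = 64/7, m_3 = -208/21.
On [2, 3], with g_1(x) = a_1 + b_1·(x - 2) + c_1·(x - 2)² + d_1·(x - 2)³: c_1 = m_1/2 = -40/7, d_1 = (m_2 - m_1)/(6h_1) = 24/7, b_1 = Δ_1 - h_1(2m_1 + m_2)/6 = 2/7.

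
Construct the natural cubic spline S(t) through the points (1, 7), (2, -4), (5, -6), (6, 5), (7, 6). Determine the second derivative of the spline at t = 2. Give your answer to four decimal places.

Let M_i = S''(x_i). Step sizes h_i = 1, 3, 1, 1; slopes of the chords Δ_i = (y_(i+1) - y_i)/h_i = -11, -2/3, 11, 1.
  1·M_0 + 8·M_1 + 3·M_2 = 6(Δ_1 - Δ_0) = 62
  3·M_1 + 8·M_2 + 1·M_3 = 6(Δ_2 - Δ_1) = 70
  1·M_2 + 4·M_3 + 1·M_4 = 6(Δ_3 - Δ_2) = -60
Natural end conditions: M_0 = M_4 = 0.
Hence M_0 = 0, M_1 = 451/106, M_2 = 494/53, M_3 = -1837/106, M_4 = 0.

4.2547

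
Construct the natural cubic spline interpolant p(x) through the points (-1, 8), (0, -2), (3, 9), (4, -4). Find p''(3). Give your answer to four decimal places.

Write m_i for p''(x_i). With h_i = 1, 3, 1 and divided differences Δ_i = -10, 11/3, -13, the continuity of p' gives the tridiagonal system
  1·m_0 + 8·m_1 + 3·m_2 = 6(Δ_1 - Δ_0) = 82
  3·m_1 + 8·m_2 + 1·m_3 = 6(Δ_2 - Δ_1) = -100
Natural end conditions: m_0 = m_3 = 0.
Hence m_0 = 0, m_1 = 956/55, m_2 = -1046/55, m_3 = 0.

-19.0182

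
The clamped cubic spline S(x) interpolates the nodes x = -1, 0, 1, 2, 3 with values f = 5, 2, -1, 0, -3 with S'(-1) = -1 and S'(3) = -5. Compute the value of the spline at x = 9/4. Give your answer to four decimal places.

Write σ_i for S''(x_i). With h_i = 1, 1, 1, 1 and divided differences Δ_i = -3, -3, 1, -3, the continuity of S' gives the tridiagonal system
  1·σ_0 + 4·σ_1 + 1·σ_2 = 6(Δ_1 - Δ_0) = 0
  1·σ_1 + 4·σ_2 + 1·σ_3 = 6(Δ_2 - Δ_1) = 24
  1·σ_2 + 4·σ_3 + 1·σ_4 = 6(Δ_3 - Δ_2) = -24
Clamped end conditions give two more equations: 2h_0·σ_0 + h_0·σ_1 = 6(Δ_0 - S'(-1)) = -12 and h_3·σ_3 + 2h_3·σ_4 = 6(S'(3) - Δ_3) = -12.
Forward elimination and back-substitution give σ_0 = -40/7, σ_1 = -4/7, σ_2 = 8, σ_3 = -52/7, σ_4 = -16/7.
On [2, 3], S(x) = 0 - 1/7·(x - 2) - 26/7·(x - 2)² + 6/7·(x - 2)³.
With (x - 2) = 1/4: S(9/4) = -57/224.

-0.2545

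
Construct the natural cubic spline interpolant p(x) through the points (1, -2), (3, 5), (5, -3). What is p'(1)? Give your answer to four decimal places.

With m_i denoting the second derivative at x_i, h_i = 2, 2, and Δ_i = (y_(i+1) − y_i)/h_i = 7/2, -4:
  2·m_0 + 8·m_1 + 2·m_2 = 6(Δ_1 - Δ_0) = -45
Natural end conditions: m_0 = m_2 = 0.
Solving: m_0 = 0, m_1 = -45/8, m_2 = 0.
On [1, 3], p'(x) = b_0 + 2c_0·(x - 1) + 3d_0·(x - 1)² with b_0 = Δ_0 - h_0(2m_0 + m_1)/6 = 43/8, c_0 = m_0/2 = 0, d_0 = (m_1 - m_0)/(6h_0) = -15/32. So p'(1) = 43/8.

5.3750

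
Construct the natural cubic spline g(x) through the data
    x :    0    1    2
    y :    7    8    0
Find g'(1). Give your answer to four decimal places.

Put M_i = g'' at the i-th knot. Here h = (1, 1) and Δ = (1, -8), so the interior equations h_(i-1)·M_(i-1) + 2(h_(i-1)+h_i)·M_i + h_i·M_(i+1) = 6(Δ_i − Δ_(i-1)) read
  1·M_0 + 4·M_1 + 1·M_2 = 6(Δ_1 - Δ_0) = -54
Natural end conditions: M_0 = M_2 = 0.
Solving the tridiagonal system: M_0 = 0, M_1 = -27/2, M_2 = 0.
On [1, 2], g'(x) = b_1 + 2c_1·(x - 1) + 3d_1·(x - 1)² with b_1 = Δ_1 - h_1(2M_1 + M_2)/6 = -7/2, c_1 = M_1/2 = -27/4, d_1 = (M_2 - M_1)/(6h_1) = 9/4. So g'(1) = -7/2.

-3.5000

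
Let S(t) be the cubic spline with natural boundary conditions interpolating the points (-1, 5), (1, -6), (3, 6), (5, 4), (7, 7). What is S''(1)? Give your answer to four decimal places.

With M_i denoting the second derivative at x_i, h_i = 2, 2, 2, 2, and Δ_i = (y_(i+1) − y_i)/h_i = -11/2, 6, -1, 3/2:
  2·M_0 + 8·M_1 + 2·M_2 = 6(Δ_1 - Δ_0) = 69
  2·M_1 + 8·M_2 + 2·M_3 = 6(Δ_2 - Δ_1) = -42
  2·M_2 + 8·M_3 + 2·M_4 = 6(Δ_3 - Δ_2) = 15
Natural end conditions: M_0 = M_4 = 0.
Hence M_0 = 0, M_1 = 87/8, M_2 = -9, M_3 = 33/8, M_4 = 0.

10.8750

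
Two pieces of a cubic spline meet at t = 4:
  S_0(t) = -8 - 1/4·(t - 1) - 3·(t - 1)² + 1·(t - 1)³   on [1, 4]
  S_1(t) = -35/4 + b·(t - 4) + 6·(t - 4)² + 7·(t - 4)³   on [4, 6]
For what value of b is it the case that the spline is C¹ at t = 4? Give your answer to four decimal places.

8.7500

S_0'(t) = -1/4 - 6·(t - 1) + 3·(t - 1)², so S_0'(4) = 35/4. On the right, S_1'(4) = b, so b = 35/4.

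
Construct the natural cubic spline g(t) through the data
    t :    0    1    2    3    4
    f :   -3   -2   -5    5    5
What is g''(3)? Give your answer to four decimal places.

With m_i denoting the second derivative at x_i, h_i = 1, 1, 1, 1, and Δ_i = (y_(i+1) − y_i)/h_i = 1, -3, 10, 0:
  1·m_0 + 4·m_1 + 1·m_2 = 6(Δ_1 - Δ_0) = -24
  1·m_1 + 4·m_2 + 1·m_3 = 6(Δ_2 - Δ_1) = 78
  1·m_2 + 4·m_3 + 1·m_4 = 6(Δ_3 - Δ_2) = -60
Natural end conditions: m_0 = m_4 = 0.
Hence m_0 = 0, m_1 = -183/14, m_2 = 198/7, m_3 = -309/14, m_4 = 0.

-22.0714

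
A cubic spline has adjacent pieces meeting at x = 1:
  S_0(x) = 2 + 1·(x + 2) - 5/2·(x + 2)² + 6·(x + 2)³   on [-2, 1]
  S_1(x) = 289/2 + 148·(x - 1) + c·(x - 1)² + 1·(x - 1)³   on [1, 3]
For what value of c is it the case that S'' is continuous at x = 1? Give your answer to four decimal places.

S_0''(x) = -5 + 36·(x + 2), so S_0''(1) = 103. On the right, S_1''(1) = 2c, so c = 103/2.

51.5000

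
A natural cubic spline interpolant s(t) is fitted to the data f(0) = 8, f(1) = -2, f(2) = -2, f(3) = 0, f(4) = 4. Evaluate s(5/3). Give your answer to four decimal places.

Put M_i = s'' at the i-th knot. Here h = (1, 1, 1, 1) and Δ = (-10, 0, 2, 4), so the interior equations h_(i-1)·M_(i-1) + 2(h_(i-1)+h_i)·M_i + h_i·M_(i+1) = 6(Δ_i − Δ_(i-1)) read
  1·M_0 + 4·M_1 + 1·M_2 = 6(Δ_1 - Δ_0) = 60
  1·M_1 + 4·M_2 + 1·M_3 = 6(Δ_2 - Δ_1) = 12
  1·M_2 + 4·M_3 + 1·M_4 = 6(Δ_3 - Δ_2) = 12
Natural end conditions: M_0 = M_4 = 0.
Forward elimination and back-substitution give M_0 = 0, M_1 = 108/7, M_2 = -12/7, M_3 = 24/7, M_4 = 0.
On [1, 2], s(t) = -2 - 34/7·(t - 1) + 54/7·(t - 1)² - 20/7·(t - 1)³.
With (t - 1) = 2/3: s(5/3) = -502/189.

-2.6561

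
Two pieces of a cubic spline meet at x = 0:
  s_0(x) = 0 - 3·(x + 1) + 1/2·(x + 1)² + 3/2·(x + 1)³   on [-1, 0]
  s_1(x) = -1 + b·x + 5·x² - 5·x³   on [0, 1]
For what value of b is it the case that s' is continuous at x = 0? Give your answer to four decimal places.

s_0'(x) = -3 + 1·(x + 1) + 9/2·(x + 1)², so s_0'(0) = 5/2. On the right, s_1'(0) = b, so b = 5/2.

2.5000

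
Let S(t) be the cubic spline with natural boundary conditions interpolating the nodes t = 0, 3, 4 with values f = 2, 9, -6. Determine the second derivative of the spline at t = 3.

Let σ_i = S''(x_i). Step sizes h_i = 3, 1; slopes of the chords Δ_i = (y_(i+1) - y_i)/h_i = 7/3, -15.
  3·σ_0 + 8·σ_1 + 1·σ_2 = 6(Δ_1 - Δ_0) = -104
Natural end conditions: σ_0 = σ_2 = 0.
Solving the tridiagonal system: σ_0 = 0, σ_1 = -13, σ_2 = 0.

-13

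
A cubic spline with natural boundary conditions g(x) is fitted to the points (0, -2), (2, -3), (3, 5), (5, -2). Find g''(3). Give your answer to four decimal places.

Write M_i for g''(x_i). With h_i = 2, 1, 2 and divided differences Δ_i = -1/2, 8, -7/2, the continuity of g' gives the tridiagonal system
  2·M_0 + 6·M_1 + 1·M_2 = 6(Δ_1 - Δ_0) = 51
  1·M_1 + 6·M_2 + 2·M_3 = 6(Δ_2 - Δ_1) = -69
Natural end conditions: M_0 = M_3 = 0.
Forward elimination and back-substitution give M_0 = 0, M_1 = 75/7, M_2 = -93/7, M_3 = 0.

-13.2857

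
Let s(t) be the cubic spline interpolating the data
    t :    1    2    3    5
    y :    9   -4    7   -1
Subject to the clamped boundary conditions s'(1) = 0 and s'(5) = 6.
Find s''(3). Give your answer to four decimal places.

Write M_i for s''(x_i). With h_i = 1, 1, 2 and divided differences Δ_i = -13, 11, -4, the continuity of s' gives the tridiagonal system
  1·M_0 + 4·M_1 + 1·M_2 = 6(Δ_1 - Δ_0) = 144
  1·M_1 + 6·M_2 + 2·M_3 = 6(Δ_2 - Δ_1) = -90
Clamped end conditions give two more equations: 2h_0·M_0 + h_0·M_1 = 6(Δ_0 - s'(1)) = -78 and h_2·M_2 + 2h_2·M_3 = 6(s'(5) - Δ_2) = 60.
Solving the tridiagonal system: M_0 = -774/11, M_1 = 690/11, M_2 = -402/11, M_3 = 366/11.

-36.5455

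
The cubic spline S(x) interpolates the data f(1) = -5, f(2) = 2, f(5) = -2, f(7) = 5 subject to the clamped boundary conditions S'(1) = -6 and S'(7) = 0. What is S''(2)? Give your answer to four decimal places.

-15.7179

Let σ_i = S''(x_i). Step sizes h_i = 1, 3, 2; slopes of the chords Δ_i = (y_(i+1) - y_i)/h_i = 7, -4/3, 7/2.
  1·σ_0 + 8·σ_1 + 3·σ_2 = 6(Δ_1 - Δ_0) = -50
  3·σ_1 + 10·σ_2 + 2·σ_3 = 6(Δ_2 - Δ_1) = 29
Clamped end conditions give two more equations: 2h_0·σ_0 + h_0·σ_1 = 6(Δ_0 - S'(1)) = 78 and h_2·σ_2 + 2h_2·σ_3 = 6(S'(7) - Δ_2) = -21.
Solving: σ_0 = 3655/78, σ_1 = -613/39, σ_2 = 751/78, σ_3 = -785/78.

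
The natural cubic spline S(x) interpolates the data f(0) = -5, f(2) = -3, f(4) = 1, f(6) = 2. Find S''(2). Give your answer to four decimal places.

Let σ_i = S''(x_i). Step sizes h_i = 2, 2, 2; slopes of the chords Δ_i = (y_(i+1) - y_i)/h_i = 1, 2, 1/2.
  2·σ_0 + 8·σ_1 + 2·σ_2 = 6(Δ_1 - Δ_0) = 6
  2·σ_1 + 8·σ_2 + 2·σ_3 = 6(Δ_2 - Δ_1) = -9
Natural end conditions: σ_0 = σ_3 = 0.
Solving: σ_0 = 0, σ_1 = 11/10, σ_2 = -7/5, σ_3 = 0.

1.1000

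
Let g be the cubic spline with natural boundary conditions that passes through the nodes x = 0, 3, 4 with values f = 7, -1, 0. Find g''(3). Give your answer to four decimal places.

2.7500

Let M_i = g''(x_i). Step sizes h_i = 3, 1; slopes of the chords Δ_i = (y_(i+1) - y_i)/h_i = -8/3, 1.
  3·M_0 + 8·M_1 + 1·M_2 = 6(Δ_1 - Δ_0) = 22
Natural end conditions: M_0 = M_2 = 0.
Solving: M_0 = 0, M_1 = 11/4, M_2 = 0.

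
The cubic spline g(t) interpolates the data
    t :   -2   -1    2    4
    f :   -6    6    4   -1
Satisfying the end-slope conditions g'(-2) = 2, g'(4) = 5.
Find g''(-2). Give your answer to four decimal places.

37.2949

Put σ_i = g'' at the i-th knot. Here h = (1, 3, 2) and Δ = (12, -2/3, -5/2), so the interior equations h_(i-1)·σ_(i-1) + 2(h_(i-1)+h_i)·σ_i + h_i·σ_(i+1) = 6(Δ_i − Δ_(i-1)) read
  1·σ_0 + 8·σ_1 + 3·σ_2 = 6(Δ_1 - Δ_0) = -76
  3·σ_1 + 10·σ_2 + 2·σ_3 = 6(Δ_2 - Δ_1) = -11
Clamped end conditions give two more equations: 2h_0·σ_0 + h_0·σ_1 = 6(Δ_0 - g'(-2)) = 60 and h_2·σ_2 + 2h_2·σ_3 = 6(g'(4) - Δ_2) = 45.
Solving the tridiagonal system: σ_0 = 2909/78, σ_1 = -569/39, σ_2 = 89/78, σ_3 = 833/78.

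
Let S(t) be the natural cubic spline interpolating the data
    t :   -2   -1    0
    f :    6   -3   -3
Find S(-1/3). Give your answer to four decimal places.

Write σ_i for S''(x_i). With h_i = 1, 1 and divided differences Δ_i = -9, 0, the continuity of S' gives the tridiagonal system
  1·σ_0 + 4·σ_1 + 1·σ_2 = 6(Δ_1 - Δ_0) = 54
Natural end conditions: σ_0 = σ_2 = 0.
Forward elimination and back-substitution give σ_0 = 0, σ_1 = 27/2, σ_2 = 0.
On [-1, 0], S(t) = -3 - 9/2·(t + 1) + 27/4·(t + 1)² - 9/4·(t + 1)³.
With (t + 1) = 2/3: S(-1/3) = -11/3.

-3.6667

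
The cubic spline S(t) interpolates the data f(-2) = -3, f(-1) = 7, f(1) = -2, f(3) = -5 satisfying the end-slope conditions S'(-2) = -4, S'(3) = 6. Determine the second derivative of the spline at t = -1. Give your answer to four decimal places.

-25.9130

Write m_i for S''(x_i). With h_i = 1, 2, 2 and divided differences Δ_i = 10, -9/2, -3/2, the continuity of S' gives the tridiagonal system
  1·m_0 + 6·m_1 + 2·m_2 = 6(Δ_1 - Δ_0) = -87
  2·m_1 + 8·m_2 + 2·m_3 = 6(Δ_2 - Δ_1) = 18
Clamped end conditions give two more equations: 2h_0·m_0 + h_0·m_1 = 6(Δ_0 - S'(-2)) = 84 and h_2·m_2 + 2h_2·m_3 = 6(S'(3) - Δ_2) = 45.
Forward elimination and back-substitution give m_0 = 1264/23, m_1 = -596/23, m_2 = 311/46, m_3 = 181/23.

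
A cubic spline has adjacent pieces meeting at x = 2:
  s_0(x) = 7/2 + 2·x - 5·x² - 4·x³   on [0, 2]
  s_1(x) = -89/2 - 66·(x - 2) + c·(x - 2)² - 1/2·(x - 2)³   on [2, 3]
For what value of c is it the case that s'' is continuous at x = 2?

s_0''(x) = -10 - 24·x, so s_0''(2) = -58. On the right, s_1''(2) = 2c, so c = -29.

-29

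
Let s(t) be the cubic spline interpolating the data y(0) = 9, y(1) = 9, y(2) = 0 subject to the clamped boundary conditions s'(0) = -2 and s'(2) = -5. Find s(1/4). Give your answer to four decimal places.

8.9531

Let M_i = s''(x_i). Step sizes h_i = 1, 1; slopes of the chords Δ_i = (y_(i+1) - y_i)/h_i = 0, -9.
  1·M_0 + 4·M_1 + 1·M_2 = 6(Δ_1 - Δ_0) = -54
Clamped end conditions give two more equations: 2h_0·M_0 + h_0·M_1 = 6(Δ_0 - s'(0)) = 12 and h_1·M_1 + 2h_1·M_2 = 6(s'(2) - Δ_1) = 24.
Forward elimination and back-substitution give M_0 = 18, M_1 = -24, M_2 = 24.
On [0, 1], s(t) = 9 - 2·t + 9·t² - 7·t³.
With t = 1/4: s(1/4) = 573/64.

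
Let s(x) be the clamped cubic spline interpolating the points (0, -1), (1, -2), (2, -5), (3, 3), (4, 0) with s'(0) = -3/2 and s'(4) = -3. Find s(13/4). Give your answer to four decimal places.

With M_i denoting the second derivative at x_i, h_i = 1, 1, 1, 1, and Δ_i = (y_(i+1) − y_i)/h_i = -1, -3, 8, -3:
  1·M_0 + 4·M_1 + 1·M_2 = 6(Δ_1 - Δ_0) = -12
  1·M_1 + 4·M_2 + 1·M_3 = 6(Δ_2 - Δ_1) = 66
  1·M_2 + 4·M_3 + 1·M_4 = 6(Δ_3 - Δ_2) = -66
Clamped end conditions give two more equations: 2h_0·M_0 + h_0·M_1 = 6(Δ_0 - s'(0)) = 3 and h_3·M_3 + 2h_3·M_4 = 6(s'(4) - Δ_3) = 0.
Forward elimination and back-substitution give M_0 = 57/8, M_1 = -45/4, M_2 = 207/8, M_3 = -105/4, M_4 = 105/8.
On [3, 4], s(x) = 3 + 57/16·(x - 3) - 105/8·(x - 3)² + 105/16·(x - 3)³.
With (x - 3) = 1/4: s(13/4) = 3249/1024.

3.1729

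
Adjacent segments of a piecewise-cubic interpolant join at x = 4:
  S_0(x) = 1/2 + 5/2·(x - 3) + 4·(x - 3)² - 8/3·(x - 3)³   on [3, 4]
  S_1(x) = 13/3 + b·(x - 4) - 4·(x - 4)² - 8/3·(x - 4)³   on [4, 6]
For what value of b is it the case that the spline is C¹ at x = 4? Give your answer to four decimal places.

2.5000

S_0'(x) = 5/2 + 8·(x - 3) - 8·(x - 3)², so S_0'(4) = 5/2. On the right, S_1'(4) = b, so b = 5/2.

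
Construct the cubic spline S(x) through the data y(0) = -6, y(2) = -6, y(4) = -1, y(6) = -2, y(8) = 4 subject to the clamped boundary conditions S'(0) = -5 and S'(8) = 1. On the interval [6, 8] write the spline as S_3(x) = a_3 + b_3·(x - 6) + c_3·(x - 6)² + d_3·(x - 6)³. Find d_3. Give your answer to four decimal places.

With m_i denoting the second derivative at x_i, h_i = 2, 2, 2, 2, and Δ_i = (y_(i+1) − y_i)/h_i = 0, 5/2, -1/2, 3:
  2·m_0 + 8·m_1 + 2·m_2 = 6(Δ_1 - Δ_0) = 15
  2·m_1 + 8·m_2 + 2·m_3 = 6(Δ_2 - Δ_1) = -18
  2·m_2 + 8·m_3 + 2·m_4 = 6(Δ_3 - Δ_2) = 21
Clamped end conditions give two more equations: 2h_0·m_0 + h_0·m_1 = 6(Δ_0 - S'(0)) = 30 and h_3·m_3 + 2h_3·m_4 = 6(S'(8) - Δ_3) = -12.
Solving the tridiagonal system: m_0 = 195/28, m_1 = 15/14, m_2 = -15/4, m_3 = 69/14, m_4 = -153/28.
On [6, 8], with S_3(x) = a_3 + b_3·(x - 6) + c_3·(x - 6)² + d_3·(x - 6)³: c_3 = m_3/2 = 69/28, d_3 = (m_4 - m_3)/(6h_3) = -97/112, b_3 = Δ_3 - h_3(2m_3 + m_4)/6 = 43/28.

-0.8661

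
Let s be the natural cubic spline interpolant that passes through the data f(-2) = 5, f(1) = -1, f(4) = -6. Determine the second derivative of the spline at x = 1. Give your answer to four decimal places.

With m_i denoting the second derivative at x_i, h_i = 3, 3, and Δ_i = (y_(i+1) − y_i)/h_i = -2, -5/3:
  3·m_0 + 12·m_1 + 3·m_2 = 6(Δ_1 - Δ_0) = 2
Natural end conditions: m_0 = m_2 = 0.
Solving the tridiagonal system: m_0 = 0, m_1 = 1/6, m_2 = 0.

0.1667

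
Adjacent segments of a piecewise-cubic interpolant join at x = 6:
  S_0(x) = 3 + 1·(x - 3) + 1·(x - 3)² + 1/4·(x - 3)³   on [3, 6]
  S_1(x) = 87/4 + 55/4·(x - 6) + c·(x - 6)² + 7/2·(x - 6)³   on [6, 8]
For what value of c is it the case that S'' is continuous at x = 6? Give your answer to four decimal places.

S_0''(x) = 2 + 3/2·(x - 3), so S_0''(6) = 13/2. On the right, S_1''(6) = 2c, so c = 13/4.

3.2500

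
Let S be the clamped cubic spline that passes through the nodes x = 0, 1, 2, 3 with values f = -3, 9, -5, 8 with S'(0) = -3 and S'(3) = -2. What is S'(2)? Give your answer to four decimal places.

Let m_i = S''(x_i). Step sizes h_i = 1, 1, 1; slopes of the chords Δ_i = (y_(i+1) - y_i)/h_i = 12, -14, 13.
  1·m_0 + 4·m_1 + 1·m_2 = 6(Δ_1 - Δ_0) = -156
  1·m_1 + 4·m_2 + 1·m_3 = 6(Δ_2 - Δ_1) = 162
Clamped end conditions give two more equations: 2h_0·m_0 + h_0·m_1 = 6(Δ_0 - S'(0)) = 90 and h_2·m_2 + 2h_2·m_3 = 6(S'(3) - Δ_2) = -90.
Hence m_0 = 1282/15, m_1 = -1214/15, m_2 = 1234/15, m_3 = -1292/15.
On [2, 3], S'(x) = b_2 + 2c_2·(x - 2) + 3d_2·(x - 2)² with b_2 = Δ_2 - h_2(2m_2 + m_3)/6 = -1/15, c_2 = m_2/2 = 617/15, d_2 = (m_3 - m_2)/(6h_2) = -421/15. So S'(2) = -1/15.

-0.0667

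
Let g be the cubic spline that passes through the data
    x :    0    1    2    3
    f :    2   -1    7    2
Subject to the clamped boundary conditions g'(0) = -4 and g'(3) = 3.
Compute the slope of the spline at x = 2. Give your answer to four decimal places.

0.3333

Write m_i for g''(x_i). With h_i = 1, 1, 1 and divided differences Δ_i = -3, 8, -5, the continuity of g' gives the tridiagonal system
  1·m_0 + 4·m_1 + 1·m_2 = 6(Δ_1 - Δ_0) = 66
  1·m_1 + 4·m_2 + 1·m_3 = 6(Δ_2 - Δ_1) = -78
Clamped end conditions give two more equations: 2h_0·m_0 + h_0·m_1 = 6(Δ_0 - g'(0)) = 6 and h_2·m_2 + 2h_2·m_3 = 6(g'(3) - Δ_2) = 48.
Solving the tridiagonal system: m_0 = -34/3, m_1 = 86/3, m_2 = -112/3, m_3 = 128/3.
On [2, 3], g'(x) = b_2 + 2c_2·(x - 2) + 3d_2·(x - 2)² with b_2 = Δ_2 - h_2(2m_2 + m_3)/6 = 1/3, c_2 = m_2/2 = -56/3, d_2 = (m_3 - m_2)/(6h_2) = 40/3. So g'(2) = 1/3.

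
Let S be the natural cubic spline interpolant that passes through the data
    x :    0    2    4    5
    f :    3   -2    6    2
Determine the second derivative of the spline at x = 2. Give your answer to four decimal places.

7.5000

Write m_i for S''(x_i). With h_i = 2, 2, 1 and divided differences Δ_i = -5/2, 4, -4, the continuity of S' gives the tridiagonal system
  2·m_0 + 8·m_1 + 2·m_2 = 6(Δ_1 - Δ_0) = 39
  2·m_1 + 6·m_2 + 1·m_3 = 6(Δ_2 - Δ_1) = -48
Natural end conditions: m_0 = m_3 = 0.
Solving the tridiagonal system: m_0 = 0, m_1 = 15/2, m_2 = -21/2, m_3 = 0.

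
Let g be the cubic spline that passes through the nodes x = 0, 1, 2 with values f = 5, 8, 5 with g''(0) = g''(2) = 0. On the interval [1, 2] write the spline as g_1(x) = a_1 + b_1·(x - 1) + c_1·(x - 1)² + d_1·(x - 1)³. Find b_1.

Put σ_i = g'' at the i-th knot. Here h = (1, 1) and Δ = (3, -3), so the interior equations h_(i-1)·σ_(i-1) + 2(h_(i-1)+h_i)·σ_i + h_i·σ_(i+1) = 6(Δ_i − Δ_(i-1)) read
  1·σ_0 + 4·σ_1 + 1·σ_2 = 6(Δ_1 - Δ_0) = -36
Natural end conditions: σ_0 = σ_2 = 0.
Solving the tridiagonal system: σ_0 = 0, σ_1 = -9, σ_2 = 0.
On [1, 2], with g_1(x) = a_1 + b_1·(x - 1) + c_1·(x - 1)² + d_1·(x - 1)³: c_1 = σ_1/2 = -9/2, d_1 = (σ_2 - σ_1)/(6h_1) = 3/2, b_1 = Δ_1 - h_1(2σ_1 + σ_2)/6 = 0.

0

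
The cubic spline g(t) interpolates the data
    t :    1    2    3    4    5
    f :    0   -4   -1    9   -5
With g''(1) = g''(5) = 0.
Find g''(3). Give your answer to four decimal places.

With σ_i denoting the second derivative at x_i, h_i = 1, 1, 1, 1, and Δ_i = (y_(i+1) − y_i)/h_i = -4, 3, 10, -14:
  1·σ_0 + 4·σ_1 + 1·σ_2 = 6(Δ_1 - Δ_0) = 42
  1·σ_1 + 4·σ_2 + 1·σ_3 = 6(Δ_2 - Δ_1) = 42
  1·σ_2 + 4·σ_3 + 1·σ_4 = 6(Δ_3 - Δ_2) = -144
Natural end conditions: σ_0 = σ_4 = 0.
Hence σ_0 = 0, σ_1 = 159/28, σ_2 = 135/7, σ_3 = -1143/28, σ_4 = 0.

19.2857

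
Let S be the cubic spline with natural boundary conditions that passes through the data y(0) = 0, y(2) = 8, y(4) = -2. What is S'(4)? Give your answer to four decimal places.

-7.2500

Write M_i for S''(x_i). With h_i = 2, 2 and divided differences Δ_i = 4, -5, the continuity of S' gives the tridiagonal system
  2·M_0 + 8·M_1 + 2·M_2 = 6(Δ_1 - Δ_0) = -54
Natural end conditions: M_0 = M_2 = 0.
Forward elimination and back-substitution give M_0 = 0, M_1 = -27/4, M_2 = 0.
On [2, 4], S'(x) = b_1 + 2c_1·(x - 2) + 3d_1·(x - 2)² with b_1 = Δ_1 - h_1(2M_1 + M_2)/6 = -1/2, c_1 = M_1/2 = -27/8, d_1 = (M_2 - M_1)/(6h_1) = 9/16. So S'(4) = -29/4.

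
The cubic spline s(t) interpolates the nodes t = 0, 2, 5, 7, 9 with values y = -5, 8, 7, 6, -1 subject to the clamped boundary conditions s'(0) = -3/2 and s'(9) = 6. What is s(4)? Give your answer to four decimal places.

8.9021

Write M_i for s''(x_i). With h_i = 2, 3, 2, 2 and divided differences Δ_i = 13/2, -1/3, -1/2, -7/2, the continuity of s' gives the tridiagonal system
  2·M_0 + 10·M_1 + 3·M_2 = 6(Δ_1 - Δ_0) = -41
  3·M_1 + 10·M_2 + 2·M_3 = 6(Δ_2 - Δ_1) = -1
  2·M_2 + 8·M_3 + 2·M_4 = 6(Δ_3 - Δ_2) = -18
Clamped end conditions give two more equations: 2h_0·M_0 + h_0·M_1 = 6(Δ_0 - s'(0)) = 48 and h_3·M_3 + 2h_3·M_4 = 6(s'(9) - Δ_3) = 57.
Forward elimination and back-substitution give M_0 = 2882/177, M_1 = -1516/177, M_2 = 713/177, M_3 = -2759/354, M_4 = 3212/177.
On [2, 5], s(t) = 8 + 2201/354·(t - 2) - 758/177·(t - 2)² + 743/1062·(t - 2)³.
With (t - 2) = 2: s(4) = 4727/531.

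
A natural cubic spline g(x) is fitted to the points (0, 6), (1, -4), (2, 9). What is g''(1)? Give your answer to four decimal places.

34.5000

Let M_i = g''(x_i). Step sizes h_i = 1, 1; slopes of the chords Δ_i = (y_(i+1) - y_i)/h_i = -10, 13.
  1·M_0 + 4·M_1 + 1·M_2 = 6(Δ_1 - Δ_0) = 138
Natural end conditions: M_0 = M_2 = 0.
Solving the tridiagonal system: M_0 = 0, M_1 = 69/2, M_2 = 0.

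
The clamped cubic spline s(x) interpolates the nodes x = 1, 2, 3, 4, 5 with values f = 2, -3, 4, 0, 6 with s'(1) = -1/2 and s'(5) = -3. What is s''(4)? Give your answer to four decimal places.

34.4643

With M_i denoting the second derivative at x_i, h_i = 1, 1, 1, 1, and Δ_i = (y_(i+1) − y_i)/h_i = -5, 7, -4, 6:
  1·M_0 + 4·M_1 + 1·M_2 = 6(Δ_1 - Δ_0) = 72
  1·M_1 + 4·M_2 + 1·M_3 = 6(Δ_2 - Δ_1) = -66
  1·M_2 + 4·M_3 + 1·M_4 = 6(Δ_3 - Δ_2) = 60
Clamped end conditions give two more equations: 2h_0·M_0 + h_0·M_1 = 6(Δ_0 - s'(1)) = -27 and h_3·M_3 + 2h_3·M_4 = 6(s'(5) - Δ_3) = -54.
Forward elimination and back-substitution give M_0 = -1709/56, M_1 = 953/28, M_2 = -269/8, M_3 = 965/28, M_4 = -2477/56.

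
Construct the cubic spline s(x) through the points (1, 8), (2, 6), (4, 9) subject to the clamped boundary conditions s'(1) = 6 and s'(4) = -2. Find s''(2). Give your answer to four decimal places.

Let M_i = s''(x_i). Step sizes h_i = 1, 2; slopes of the chords Δ_i = (y_(i+1) - y_i)/h_i = -2, 3/2.
  1·M_0 + 6·M_1 + 2·M_2 = 6(Δ_1 - Δ_0) = 21
Clamped end conditions give two more equations: 2h_0·M_0 + h_0·M_1 = 6(Δ_0 - s'(1)) = -48 and h_1·M_1 + 2h_1·M_2 = 6(s'(4) - Δ_1) = -21.
Forward elimination and back-substitution give M_0 = -181/6, M_1 = 37/3, M_2 = -137/12.

12.3333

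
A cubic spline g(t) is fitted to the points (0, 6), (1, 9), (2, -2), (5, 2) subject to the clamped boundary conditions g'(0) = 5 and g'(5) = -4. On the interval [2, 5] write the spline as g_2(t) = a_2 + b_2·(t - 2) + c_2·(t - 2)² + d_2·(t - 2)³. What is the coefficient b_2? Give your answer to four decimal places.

With m_i denoting the second derivative at x_i, h_i = 1, 1, 3, and Δ_i = (y_(i+1) − y_i)/h_i = 3, -11, 4/3:
  1·m_0 + 4·m_1 + 1·m_2 = 6(Δ_1 - Δ_0) = -84
  1·m_1 + 8·m_2 + 3·m_3 = 6(Δ_2 - Δ_1) = 74
Clamped end conditions give two more equations: 2h_0·m_0 + h_0·m_1 = 6(Δ_0 - g'(0)) = -12 and h_2·m_2 + 2h_2·m_3 = 6(g'(5) - Δ_2) = -32.
Solving the tridiagonal system: m_0 = 224/29, m_1 = -796/29, m_2 = 524/29, m_3 = -1250/87.
On [2, 5], with g_2(t) = a_2 + b_2·(t - 2) + c_2·(t - 2)² + d_2·(t - 2)³: c_2 = m_2/2 = 262/29, d_2 = (m_3 - m_2)/(6h_2) = -1411/783, b_2 = Δ_2 - h_2(2m_2 + m_3)/6 = -277/29.

-9.5517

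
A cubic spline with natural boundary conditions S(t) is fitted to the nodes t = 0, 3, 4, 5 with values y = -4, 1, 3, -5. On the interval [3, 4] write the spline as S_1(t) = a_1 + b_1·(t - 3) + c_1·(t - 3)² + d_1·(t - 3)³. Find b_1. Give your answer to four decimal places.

With m_i denoting the second derivative at x_i, h_i = 3, 1, 1, and Δ_i = (y_(i+1) − y_i)/h_i = 5/3, 2, -8:
  3·m_0 + 8·m_1 + 1·m_2 = 6(Δ_1 - Δ_0) = 2
  1·m_1 + 4·m_2 + 1·m_3 = 6(Δ_2 - Δ_1) = -60
Natural end conditions: m_0 = m_3 = 0.
Forward elimination and back-substitution give m_0 = 0, m_1 = 68/31, m_2 = -482/31, m_3 = 0.
On [3, 4], with S_1(t) = a_1 + b_1·(t - 3) + c_1·(t - 3)² + d_1·(t - 3)³: c_1 = m_1/2 = 34/31, d_1 = (m_2 - m_1)/(6h_1) = -275/93, b_1 = Δ_1 - h_1(2m_1 + m_2)/6 = 359/93.

3.8602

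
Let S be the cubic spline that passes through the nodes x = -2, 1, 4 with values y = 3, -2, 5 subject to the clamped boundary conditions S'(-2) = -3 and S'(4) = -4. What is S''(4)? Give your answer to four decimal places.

-8.5000

Let σ_i = S''(x_i). Step sizes h_i = 3, 3; slopes of the chords Δ_i = (y_(i+1) - y_i)/h_i = -5/3, 7/3.
  3·σ_0 + 12·σ_1 + 3·σ_2 = 6(Δ_1 - Δ_0) = 24
Clamped end conditions give two more equations: 2h_0·σ_0 + h_0·σ_1 = 6(Δ_0 - S'(-2)) = 8 and h_1·σ_1 + 2h_1·σ_2 = 6(S'(4) - Δ_1) = -38.
Solving the tridiagonal system: σ_0 = -5/6, σ_1 = 13/3, σ_2 = -17/2.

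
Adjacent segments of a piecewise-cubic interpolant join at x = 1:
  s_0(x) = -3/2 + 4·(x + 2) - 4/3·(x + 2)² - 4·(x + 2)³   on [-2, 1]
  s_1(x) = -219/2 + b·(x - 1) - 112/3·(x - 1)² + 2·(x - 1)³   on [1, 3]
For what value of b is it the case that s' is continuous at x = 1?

s_0'(x) = 4 - 8/3·(x + 2) - 12·(x + 2)², so s_0'(1) = -112. On the right, s_1'(1) = b, so b = -112.

-112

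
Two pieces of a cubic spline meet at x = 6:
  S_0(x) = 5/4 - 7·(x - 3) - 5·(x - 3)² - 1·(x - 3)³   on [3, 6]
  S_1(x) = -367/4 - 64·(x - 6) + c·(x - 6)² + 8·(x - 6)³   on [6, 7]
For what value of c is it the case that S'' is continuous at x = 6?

-14

S_0''(x) = -10 - 6·(x - 3), so S_0''(6) = -28. On the right, S_1''(6) = 2c, so c = -14.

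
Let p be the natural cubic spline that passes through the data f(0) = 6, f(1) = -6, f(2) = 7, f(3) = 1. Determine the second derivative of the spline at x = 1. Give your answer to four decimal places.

47.6000

Write M_i for p''(x_i). With h_i = 1, 1, 1 and divided differences Δ_i = -12, 13, -6, the continuity of p' gives the tridiagonal system
  1·M_0 + 4·M_1 + 1·M_2 = 6(Δ_1 - Δ_0) = 150
  1·M_1 + 4·M_2 + 1·M_3 = 6(Δ_2 - Δ_1) = -114
Natural end conditions: M_0 = M_3 = 0.
Solving: M_0 = 0, M_1 = 238/5, M_2 = -202/5, M_3 = 0.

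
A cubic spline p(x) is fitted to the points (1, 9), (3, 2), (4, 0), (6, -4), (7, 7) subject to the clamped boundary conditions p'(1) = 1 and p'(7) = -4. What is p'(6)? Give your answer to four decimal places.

12.0269

Put σ_i = p'' at the i-th knot. Here h = (2, 1, 2, 1) and Δ = (-7/2, -2, -2, 11), so the interior equations h_(i-1)·σ_(i-1) + 2(h_(i-1)+h_i)·σ_i + h_i·σ_(i+1) = 6(Δ_i − Δ_(i-1)) read
  2·σ_0 + 6·σ_1 + 1·σ_2 = 6(Δ_1 - Δ_0) = 9
  1·σ_1 + 6·σ_2 + 2·σ_3 = 6(Δ_2 - Δ_1) = 0
  2·σ_2 + 6·σ_3 + 1·σ_4 = 6(Δ_3 - Δ_2) = 78
Clamped end conditions give two more equations: 2h_0·σ_0 + h_0·σ_1 = 6(Δ_0 - p'(1)) = -27 and h_3·σ_3 + 2h_3·σ_4 = 6(p'(7) - Δ_3) = -90.
Hence σ_0 = -3709/372, σ_1 = 599/93, σ_2 = -1805/186, σ_3 = 2408/93, σ_4 = -5389/93.
On [6, 7], p'(x) = b_3 + 2c_3·(x - 6) + 3d_3·(x - 6)² with b_3 = Δ_3 - h_3(2σ_3 + σ_4)/6 = 2237/186, c_3 = σ_3/2 = 1204/93, d_3 = (σ_4 - σ_3)/(6h_3) = -2599/186. So p'(6) = 2237/186.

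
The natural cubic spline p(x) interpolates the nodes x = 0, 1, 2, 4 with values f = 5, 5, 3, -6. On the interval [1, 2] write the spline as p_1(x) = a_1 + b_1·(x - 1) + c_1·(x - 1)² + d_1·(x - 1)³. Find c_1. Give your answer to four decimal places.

Write m_i for p''(x_i). With h_i = 1, 1, 2 and divided differences Δ_i = 0, -2, -9/2, the continuity of p' gives the tridiagonal system
  1·m_0 + 4·m_1 + 1·m_2 = 6(Δ_1 - Δ_0) = -12
  1·m_1 + 6·m_2 + 2·m_3 = 6(Δ_2 - Δ_1) = -15
Natural end conditions: m_0 = m_3 = 0.
Solving the tridiagonal system: m_0 = 0, m_1 = -57/23, m_2 = -48/23, m_3 = 0.
On [1, 2], with p_1(x) = a_1 + b_1·(x - 1) + c_1·(x - 1)² + d_1·(x - 1)³: c_1 = m_1/2 = -57/46, d_1 = (m_2 - m_1)/(6h_1) = 3/46, b_1 = Δ_1 - h_1(2m_1 + m_2)/6 = -19/23.

-1.2391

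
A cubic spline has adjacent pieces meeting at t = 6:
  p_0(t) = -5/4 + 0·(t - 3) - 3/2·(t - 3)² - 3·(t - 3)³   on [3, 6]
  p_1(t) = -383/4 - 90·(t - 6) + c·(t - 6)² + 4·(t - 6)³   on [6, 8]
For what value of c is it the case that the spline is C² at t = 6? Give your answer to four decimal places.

p_0''(t) = -3 - 18·(t - 3), so p_0''(6) = -57. On the right, p_1''(6) = 2c, so c = -57/2.

-28.5000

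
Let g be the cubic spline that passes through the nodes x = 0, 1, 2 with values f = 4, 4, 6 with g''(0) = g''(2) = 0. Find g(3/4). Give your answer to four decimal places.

Put m_i = g'' at the i-th knot. Here h = (1, 1) and Δ = (0, 2), so the interior equations h_(i-1)·m_(i-1) + 2(h_(i-1)+h_i)·m_i + h_i·m_(i+1) = 6(Δ_i − Δ_(i-1)) read
  1·m_0 + 4·m_1 + 1·m_2 = 6(Δ_1 - Δ_0) = 12
Natural end conditions: m_0 = m_2 = 0.
Solving: m_0 = 0, m_1 = 3, m_2 = 0.
On [0, 1], g(x) = 4 - 1/2·x + 0·x² + 1/2·x³.
With x = 3/4: g(3/4) = 491/128.

3.8359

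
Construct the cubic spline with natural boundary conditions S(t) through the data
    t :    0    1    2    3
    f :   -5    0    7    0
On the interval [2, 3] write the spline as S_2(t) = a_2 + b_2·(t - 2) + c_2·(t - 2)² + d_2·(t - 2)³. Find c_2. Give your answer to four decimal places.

Put σ_i = S'' at the i-th knot. Here h = (1, 1, 1) and Δ = (5, 7, -7), so the interior equations h_(i-1)·σ_(i-1) + 2(h_(i-1)+h_i)·σ_i + h_i·σ_(i+1) = 6(Δ_i − Δ_(i-1)) read
  1·σ_0 + 4·σ_1 + 1·σ_2 = 6(Δ_1 - Δ_0) = 12
  1·σ_1 + 4·σ_2 + 1·σ_3 = 6(Δ_2 - Δ_1) = -84
Natural end conditions: σ_0 = σ_3 = 0.
Solving the tridiagonal system: σ_0 = 0, σ_1 = 44/5, σ_2 = -116/5, σ_3 = 0.
On [2, 3], with S_2(t) = a_2 + b_2·(t - 2) + c_2·(t - 2)² + d_2·(t - 2)³: c_2 = σ_2/2 = -58/5, d_2 = (σ_3 - σ_2)/(6h_2) = 58/15, b_2 = Δ_2 - h_2(2σ_2 + σ_3)/6 = 11/15.

-11.6000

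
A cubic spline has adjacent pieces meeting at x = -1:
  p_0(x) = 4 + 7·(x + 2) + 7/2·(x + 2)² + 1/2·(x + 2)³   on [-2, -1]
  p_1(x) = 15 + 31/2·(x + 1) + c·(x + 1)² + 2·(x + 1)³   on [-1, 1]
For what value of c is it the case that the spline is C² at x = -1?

p_0''(x) = 7 + 3·(x + 2), so p_0''(-1) = 10. On the right, p_1''(-1) = 2c, so c = 5.

5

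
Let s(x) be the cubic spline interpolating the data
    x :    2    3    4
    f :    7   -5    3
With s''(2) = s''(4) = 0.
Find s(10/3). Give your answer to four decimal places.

-4.1852

Let M_i = s''(x_i). Step sizes h_i = 1, 1; slopes of the chords Δ_i = (y_(i+1) - y_i)/h_i = -12, 8.
  1·M_0 + 4·M_1 + 1·M_2 = 6(Δ_1 - Δ_0) = 120
Natural end conditions: M_0 = M_2 = 0.
Solving the tridiagonal system: M_0 = 0, M_1 = 30, M_2 = 0.
On [3, 4], s(x) = -5 - 2·(x - 3) + 15·(x - 3)² - 5·(x - 3)³.
With (x - 3) = 1/3: s(10/3) = -113/27.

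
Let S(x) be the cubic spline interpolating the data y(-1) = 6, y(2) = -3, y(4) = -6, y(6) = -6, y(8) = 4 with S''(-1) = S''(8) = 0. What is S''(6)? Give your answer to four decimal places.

3.7606

Put σ_i = S'' at the i-th knot. Here h = (3, 2, 2, 2) and Δ = (-3, -3/2, 0, 5), so the interior equations h_(i-1)·σ_(i-1) + 2(h_(i-1)+h_i)·σ_i + h_i·σ_(i+1) = 6(Δ_i − Δ_(i-1)) read
  3·σ_0 + 10·σ_1 + 2·σ_2 = 6(Δ_1 - Δ_0) = 9
  2·σ_1 + 8·σ_2 + 2·σ_3 = 6(Δ_2 - Δ_1) = 9
  2·σ_2 + 8·σ_3 + 2·σ_4 = 6(Δ_3 - Δ_2) = 30
Natural end conditions: σ_0 = σ_4 = 0.
Hence σ_0 = 0, σ_1 = 129/142, σ_2 = -3/71, σ_3 = 267/71, σ_4 = 0.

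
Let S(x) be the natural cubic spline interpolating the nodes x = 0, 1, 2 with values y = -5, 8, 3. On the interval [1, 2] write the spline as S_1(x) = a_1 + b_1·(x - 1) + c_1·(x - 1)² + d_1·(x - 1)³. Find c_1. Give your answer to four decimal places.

-13.5000

Let σ_i = S''(x_i). Step sizes h_i = 1, 1; slopes of the chords Δ_i = (y_(i+1) - y_i)/h_i = 13, -5.
  1·σ_0 + 4·σ_1 + 1·σ_2 = 6(Δ_1 - Δ_0) = -108
Natural end conditions: σ_0 = σ_2 = 0.
Solving: σ_0 = 0, σ_1 = -27, σ_2 = 0.
On [1, 2], with S_1(x) = a_1 + b_1·(x - 1) + c_1·(x - 1)² + d_1·(x - 1)³: c_1 = σ_1/2 = -27/2, d_1 = (σ_2 - σ_1)/(6h_1) = 9/2, b_1 = Δ_1 - h_1(2σ_1 + σ_2)/6 = 4.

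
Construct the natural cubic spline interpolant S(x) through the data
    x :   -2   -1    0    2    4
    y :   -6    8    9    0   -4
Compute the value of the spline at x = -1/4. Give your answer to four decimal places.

Put m_i = S'' at the i-th knot. Here h = (1, 1, 2, 2) and Δ = (14, 1, -9/2, -2), so the interior equations h_(i-1)·m_(i-1) + 2(h_(i-1)+h_i)·m_i + h_i·m_(i+1) = 6(Δ_i − Δ_(i-1)) read
  1·m_0 + 4·m_1 + 1·m_2 = 6(Δ_1 - Δ_0) = -78
  1·m_1 + 6·m_2 + 2·m_3 = 6(Δ_2 - Δ_1) = -33
  2·m_2 + 8·m_3 + 2·m_4 = 6(Δ_3 - Δ_2) = 15
Natural end conditions: m_0 = m_4 = 0.
Solving the tridiagonal system: m_0 = 0, m_1 = -523/28, m_2 = -23/7, m_3 = 151/56, m_4 = 0.
On [-1, 0], S(x) = 8 + 653/84·(x + 1) - 523/56·(x + 1)² + 431/168·(x + 1)³.
With (x + 1) = 3/4: S(-1/4) = 34619/3584.

9.6593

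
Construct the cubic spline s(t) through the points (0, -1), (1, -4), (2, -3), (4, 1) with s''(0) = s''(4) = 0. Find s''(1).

Let M_i = s''(x_i). Step sizes h_i = 1, 1, 2; slopes of the chords Δ_i = (y_(i+1) - y_i)/h_i = -3, 1, 2.
  1·M_0 + 4·M_1 + 1·M_2 = 6(Δ_1 - Δ_0) = 24
  1·M_1 + 6·M_2 + 2·M_3 = 6(Δ_2 - Δ_1) = 6
Natural end conditions: M_0 = M_3 = 0.
Solving: M_0 = 0, M_1 = 6, M_2 = 0, M_3 = 0.

6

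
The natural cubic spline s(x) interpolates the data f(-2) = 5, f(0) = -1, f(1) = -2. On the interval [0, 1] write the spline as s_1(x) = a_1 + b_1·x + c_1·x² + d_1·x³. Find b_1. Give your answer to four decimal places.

Let m_i = s''(x_i). Step sizes h_i = 2, 1; slopes of the chords Δ_i = (y_(i+1) - y_i)/h_i = -3, -1.
  2·m_0 + 6·m_1 + 1·m_2 = 6(Δ_1 - Δ_0) = 12
Natural end conditions: m_0 = m_2 = 0.
Solving the tridiagonal system: m_0 = 0, m_1 = 2, m_2 = 0.
On [0, 1], with s_1(x) = a_1 + b_1·x + c_1·x² + d_1·x³: c_1 = m_1/2 = 1, d_1 = (m_2 - m_1)/(6h_1) = -1/3, b_1 = Δ_1 - h_1(2m_1 + m_2)/6 = -5/3.

-1.6667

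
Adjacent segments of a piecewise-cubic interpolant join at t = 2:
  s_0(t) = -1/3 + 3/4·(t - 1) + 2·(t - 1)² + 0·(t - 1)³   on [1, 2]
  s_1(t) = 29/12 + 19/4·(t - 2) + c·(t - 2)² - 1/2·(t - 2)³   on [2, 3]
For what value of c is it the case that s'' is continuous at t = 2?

s_0''(t) = 4 + 0·(t - 1), so s_0''(2) = 4. On the right, s_1''(2) = 2c, so c = 2.

2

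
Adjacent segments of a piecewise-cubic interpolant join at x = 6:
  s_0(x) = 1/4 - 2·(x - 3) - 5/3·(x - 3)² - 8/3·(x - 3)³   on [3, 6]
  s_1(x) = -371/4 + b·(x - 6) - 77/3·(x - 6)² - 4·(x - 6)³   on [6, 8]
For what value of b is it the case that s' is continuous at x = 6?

-84

s_0'(x) = -2 - 10/3·(x - 3) - 8·(x - 3)², so s_0'(6) = -84. On the right, s_1'(6) = b, so b = -84.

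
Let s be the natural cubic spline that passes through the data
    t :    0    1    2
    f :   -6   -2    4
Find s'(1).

5

With m_i denoting the second derivative at x_i, h_i = 1, 1, and Δ_i = (y_(i+1) − y_i)/h_i = 4, 6:
  1·m_0 + 4·m_1 + 1·m_2 = 6(Δ_1 - Δ_0) = 12
Natural end conditions: m_0 = m_2 = 0.
Hence m_0 = 0, m_1 = 3, m_2 = 0.
On [1, 2], s'(t) = b_1 + 2c_1·(t - 1) + 3d_1·(t - 1)² with b_1 = Δ_1 - h_1(2m_1 + m_2)/6 = 5, c_1 = m_1/2 = 3/2, d_1 = (m_2 - m_1)/(6h_1) = -1/2. So s'(1) = 5.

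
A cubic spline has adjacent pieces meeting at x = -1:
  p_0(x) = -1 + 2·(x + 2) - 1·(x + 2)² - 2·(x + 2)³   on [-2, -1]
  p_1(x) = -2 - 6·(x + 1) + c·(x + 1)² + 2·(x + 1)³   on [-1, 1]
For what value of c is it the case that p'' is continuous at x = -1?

-7

p_0''(x) = -2 - 12·(x + 2), so p_0''(-1) = -14. On the right, p_1''(-1) = 2c, so c = -7.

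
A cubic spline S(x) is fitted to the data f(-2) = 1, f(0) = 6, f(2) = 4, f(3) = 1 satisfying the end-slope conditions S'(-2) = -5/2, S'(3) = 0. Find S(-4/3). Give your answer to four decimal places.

1.1498

With M_i denoting the second derivative at x_i, h_i = 2, 2, 1, and Δ_i = (y_(i+1) − y_i)/h_i = 5/2, -1, -3:
  2·M_0 + 8·M_1 + 2·M_2 = 6(Δ_1 - Δ_0) = -21
  2·M_1 + 6·M_2 + 1·M_3 = 6(Δ_2 - Δ_1) = -12
Clamped end conditions give two more equations: 2h_0·M_0 + h_0·M_1 = 6(Δ_0 - S'(-2)) = 30 and h_2·M_2 + 2h_2·M_3 = 6(S'(3) - Δ_2) = 18.
Solving the tridiagonal system: M_0 = 449/46, M_1 = -104/23, M_2 = -50/23, M_3 = 232/23.
On [-2, 0], S(x) = 1 - 5/2·(x + 2) + 449/92·(x + 2)² - 219/184·(x + 2)³.
With (x + 2) = 2/3: S(-4/3) = 238/207.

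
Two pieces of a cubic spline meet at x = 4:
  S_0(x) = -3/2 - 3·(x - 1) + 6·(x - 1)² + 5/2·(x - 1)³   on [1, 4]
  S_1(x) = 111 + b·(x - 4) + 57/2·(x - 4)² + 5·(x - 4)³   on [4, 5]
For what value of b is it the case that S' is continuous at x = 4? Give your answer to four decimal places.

100.5000

S_0'(x) = -3 + 12·(x - 1) + 15/2·(x - 1)², so S_0'(4) = 201/2. On the right, S_1'(4) = b, so b = 201/2.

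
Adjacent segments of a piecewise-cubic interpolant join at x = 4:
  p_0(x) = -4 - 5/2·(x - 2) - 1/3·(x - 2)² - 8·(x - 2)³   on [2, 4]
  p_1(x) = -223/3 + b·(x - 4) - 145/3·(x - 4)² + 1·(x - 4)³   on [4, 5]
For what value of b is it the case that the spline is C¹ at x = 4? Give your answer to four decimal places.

p_0'(x) = -5/2 - 2/3·(x - 2) - 24·(x - 2)², so p_0'(4) = -599/6. On the right, p_1'(4) = b, so b = -599/6.

-99.8333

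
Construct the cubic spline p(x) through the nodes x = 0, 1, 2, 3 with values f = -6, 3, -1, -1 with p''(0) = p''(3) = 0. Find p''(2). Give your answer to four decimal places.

11.6000

With σ_i denoting the second derivative at x_i, h_i = 1, 1, 1, and Δ_i = (y_(i+1) − y_i)/h_i = 9, -4, 0:
  1·σ_0 + 4·σ_1 + 1·σ_2 = 6(Δ_1 - Δ_0) = -78
  1·σ_1 + 4·σ_2 + 1·σ_3 = 6(Δ_2 - Δ_1) = 24
Natural end conditions: σ_0 = σ_3 = 0.
Solving: σ_0 = 0, σ_1 = -112/5, σ_2 = 58/5, σ_3 = 0.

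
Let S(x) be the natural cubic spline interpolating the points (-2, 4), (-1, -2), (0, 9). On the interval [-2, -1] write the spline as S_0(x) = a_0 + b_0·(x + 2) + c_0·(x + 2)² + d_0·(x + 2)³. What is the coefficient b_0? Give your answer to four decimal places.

-10.2500

With M_i denoting the second derivative at x_i, h_i = 1, 1, and Δ_i = (y_(i+1) − y_i)/h_i = -6, 11:
  1·M_0 + 4·M_1 + 1·M_2 = 6(Δ_1 - Δ_0) = 102
Natural end conditions: M_0 = M_2 = 0.
Solving: M_0 = 0, M_1 = 51/2, M_2 = 0.
On [-2, -1], with S_0(x) = a_0 + b_0·(x + 2) + c_0·(x + 2)² + d_0·(x + 2)³: c_0 = M_0/2 = 0, d_0 = (M_1 - M_0)/(6h_0) = 17/4, b_0 = Δ_0 - h_0(2M_0 + M_1)/6 = -41/4.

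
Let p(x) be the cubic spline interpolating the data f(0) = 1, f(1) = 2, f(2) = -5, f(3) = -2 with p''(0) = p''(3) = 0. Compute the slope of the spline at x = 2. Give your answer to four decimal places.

With σ_i denoting the second derivative at x_i, h_i = 1, 1, 1, and Δ_i = (y_(i+1) − y_i)/h_i = 1, -7, 3:
  1·σ_0 + 4·σ_1 + 1·σ_2 = 6(Δ_1 - Δ_0) = -48
  1·σ_1 + 4·σ_2 + 1·σ_3 = 6(Δ_2 - Δ_1) = 60
Natural end conditions: σ_0 = σ_3 = 0.
Forward elimination and back-substitution give σ_0 = 0, σ_1 = -84/5, σ_2 = 96/5, σ_3 = 0.
On [2, 3], p'(x) = b_2 + 2c_2·(x - 2) + 3d_2·(x - 2)² with b_2 = Δ_2 - h_2(2σ_2 + σ_3)/6 = -17/5, c_2 = σ_2/2 = 48/5, d_2 = (σ_3 - σ_2)/(6h_2) = -16/5. So p'(2) = -17/5.

-3.4000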